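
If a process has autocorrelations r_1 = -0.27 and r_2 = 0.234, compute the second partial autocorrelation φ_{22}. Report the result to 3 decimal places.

φ_{22} = (r_2 − r_1²) / (1 − r_1²)
r_1² = (-0.27)² = 0.0729
Numerator = 0.234 − 0.0729 = 0.1611; denominator = 1 − 0.0729 = 0.9271
φ_{22} = 0.1611 / 0.9271 = 0.174

0.174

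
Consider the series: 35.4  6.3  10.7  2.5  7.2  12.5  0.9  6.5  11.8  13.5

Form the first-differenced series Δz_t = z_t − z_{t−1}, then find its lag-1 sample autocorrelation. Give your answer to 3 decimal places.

-0.229

First differences Δz: -29.1, 4.4, -8.2, 4.7, 5.3, -11.6, 5.6, 5.3, 1.7
Mean of differences = -2.4333
Numerator Σ(Δz_t−Δz̄)(Δz_{t+1}−Δz̄) = -258.0378
Denominator Σ(Δz_t−Δz̄)² = 1127.2000
r_1(Δz) = -258.0378 / 1127.2000 = -0.229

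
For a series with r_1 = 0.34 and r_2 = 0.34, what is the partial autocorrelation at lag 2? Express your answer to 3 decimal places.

φ_{22} = (r_2 − r_1²) / (1 − r_1²)
r_1² = (0.34)² = 0.1156
Numerator = 0.34 − 0.1156 = 0.2244; denominator = 1 − 0.1156 = 0.8844
φ_{22} = 0.2244 / 0.8844 = 0.254

0.254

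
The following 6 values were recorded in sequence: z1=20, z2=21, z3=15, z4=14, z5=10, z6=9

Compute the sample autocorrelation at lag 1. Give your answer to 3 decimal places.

0.529

Mean z̄ = (20 + 21 + 15 + 14 + 10 + 9)/6 = 14.8333
Numerator Σ_{t=1}^{5}(z_t−z̄)(z_{t+1}−z̄) = 64.9722
Denominator Σ(z_t−z̄)² = 122.8333
r_1 = 64.9722 / 122.8333 = 0.529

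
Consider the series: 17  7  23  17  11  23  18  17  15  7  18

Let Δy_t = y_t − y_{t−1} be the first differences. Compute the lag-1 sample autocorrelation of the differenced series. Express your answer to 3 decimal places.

First differences Δy: -10, 16, -6, -6, 12, -5, -1, -2, -8, 11
Mean of differences = 0.1000
Numerator Σ(Δy_t−Δȳ)(Δy_{t+1}−Δȳ) = -417.0100
Denominator Σ(Δy_t−Δȳ)² = 786.9000
r_1(Δy) = -417.0100 / 786.9000 = -0.530

-0.530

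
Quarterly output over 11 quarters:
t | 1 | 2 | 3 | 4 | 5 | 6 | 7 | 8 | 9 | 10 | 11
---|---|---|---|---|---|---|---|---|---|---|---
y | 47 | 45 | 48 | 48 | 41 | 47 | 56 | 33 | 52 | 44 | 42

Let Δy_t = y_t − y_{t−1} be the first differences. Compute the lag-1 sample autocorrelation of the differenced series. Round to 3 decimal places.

First differences Δy: -2, 3, 0, -7, 6, 9, -23, 19, -8, -2
Mean of differences = -0.5000
Numerator Σ(Δy_t−Δȳ)(Δy_{t+1}−Δȳ) = -774.7500
Denominator Σ(Δy_t−Δȳ)² = 1134.5000
r_1(Δy) = -774.7500 / 1134.5000 = -0.683

-0.683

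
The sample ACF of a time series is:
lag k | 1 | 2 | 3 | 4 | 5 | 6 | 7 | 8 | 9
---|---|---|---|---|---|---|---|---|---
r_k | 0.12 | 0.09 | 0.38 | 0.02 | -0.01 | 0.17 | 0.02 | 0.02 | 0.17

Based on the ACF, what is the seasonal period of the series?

The largest autocorrelation is r_3 = 0.38, with weaker echoes at lags 6 (0.17) and 9 (0.17); the remaining lags stay at or below 0.12.
The dominant spike at lag 3 indicates a seasonal period of 3.

3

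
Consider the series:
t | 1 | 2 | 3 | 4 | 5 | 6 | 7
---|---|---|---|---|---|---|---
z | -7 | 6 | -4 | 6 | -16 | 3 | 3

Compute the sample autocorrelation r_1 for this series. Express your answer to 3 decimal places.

-0.584

Mean z̄ = (-7 + 6 − 4 + 6 − 16 + 3 + 3)/7 = -1.2857
Deviations from mean: -5.7143, 7.2857, -2.7143, 7.2857, -14.7143, 4.2857, 4.2857
Σ(z_t−z̄)(z_{t+1}−z̄) = (-41.6327) + (-19.7755) + (-19.7755) + (-107.2041) + (-63.0612) + (18.3673) = -233.0816
Denominator Σ(z_t−z̄)² = 399.4286
r_1 = -233.0816 / 399.4286 = -0.584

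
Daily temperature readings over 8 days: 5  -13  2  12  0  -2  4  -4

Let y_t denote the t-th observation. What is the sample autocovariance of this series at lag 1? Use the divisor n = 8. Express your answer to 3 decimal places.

-11.594

Mean ȳ = (5 − 13 + 2 + 12 + 0 − 2 + 4 − 4)/8 = 0.5000
Deviations: 4.5000, -13.5000, 1.5000, 11.5000, -0.5000, -2.5000, 3.5000, -4.5000
Σ_{t=1}^{7}(y_t−ȳ)(y_{t+1}−ȳ) = -92.7500
γ_1 = -92.7500 / 8 = -11.594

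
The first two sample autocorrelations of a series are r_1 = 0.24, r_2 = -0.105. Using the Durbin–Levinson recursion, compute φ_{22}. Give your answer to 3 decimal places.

-0.173

φ_{22} = (r_2 − r_1²) / (1 − r_1²)
r_1² = (0.24)² = 0.0576
Numerator = -0.105 − 0.0576 = -0.1626; denominator = 1 − 0.0576 = 0.9424
φ_{22} = -0.1626 / 0.9424 = -0.173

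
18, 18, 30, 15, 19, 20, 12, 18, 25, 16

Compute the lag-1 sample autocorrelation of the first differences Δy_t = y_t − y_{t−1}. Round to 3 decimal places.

-0.506

First differences Δy: 0, 12, -15, 4, 1, -8, 6, 7, -9
Mean of differences = -0.2222
Numerator Σ(Δy_t−Δȳ)(Δy_{t+1}−Δȳ) = -311.4938
Denominator Σ(Δy_t−Δȳ)² = 615.5556
r_1(Δy) = -311.4938 / 615.5556 = -0.506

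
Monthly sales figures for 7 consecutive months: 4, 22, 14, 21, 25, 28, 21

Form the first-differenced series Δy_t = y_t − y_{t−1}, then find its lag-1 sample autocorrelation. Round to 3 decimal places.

-0.445

First differences Δy: 18, -8, 7, 4, 3, -7
Mean of differences = 2.8333
Numerator Σ(Δy_t−Δȳ)(Δy_{t+1}−Δȳ) = -206.0278
Denominator Σ(Δy_t−Δȳ)² = 462.8333
r_1(Δy) = -206.0278 / 462.8333 = -0.445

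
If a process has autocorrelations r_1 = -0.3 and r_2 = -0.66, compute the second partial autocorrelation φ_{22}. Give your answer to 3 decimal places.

φ_{22} = (r_2 − r_1²) / (1 − r_1²)
r_1² = (-0.3)² = 0.09
Numerator = -0.66 − 0.0900 = -0.7500; denominator = 1 − 0.0900 = 0.9100
φ_{22} = -0.7500 / 0.9100 = -0.824

-0.824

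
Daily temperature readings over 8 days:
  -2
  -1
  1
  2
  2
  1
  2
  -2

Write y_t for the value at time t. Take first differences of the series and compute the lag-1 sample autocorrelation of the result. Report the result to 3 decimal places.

-0.042

First differences Δy: 1, 2, 1, 0, -1, 1, -4
Mean of differences = 0.0000
Numerator Σ(Δy_t−Δȳ)(Δy_{t+1}−Δȳ) = -1.0000
Denominator Σ(Δy_t−Δȳ)² = 24.0000
r_1(Δy) = -1.0000 / 24.0000 = -0.042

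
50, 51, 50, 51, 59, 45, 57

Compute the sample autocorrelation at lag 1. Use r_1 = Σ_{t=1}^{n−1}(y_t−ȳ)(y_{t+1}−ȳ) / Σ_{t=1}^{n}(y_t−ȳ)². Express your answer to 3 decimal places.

-0.644

Mean ȳ = (50 + 51 + 50 + 51 + 59 + 45 + 57)/7 = 51.8571
Numerator Σ_{t=1}^{6}(y_t−ȳ)(y_{t+1}−ȳ) = -85.5918
Denominator Σ(y_t−ȳ)² = 132.8571
r_1 = -85.5918 / 132.8571 = -0.644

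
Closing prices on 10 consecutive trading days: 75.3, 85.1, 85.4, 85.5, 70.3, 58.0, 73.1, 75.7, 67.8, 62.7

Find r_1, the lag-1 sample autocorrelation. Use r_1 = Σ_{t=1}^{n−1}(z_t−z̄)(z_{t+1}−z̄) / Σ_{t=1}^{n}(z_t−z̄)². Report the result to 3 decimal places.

0.438

Mean z̄ = (75.3 + 85.1 + 85.4 + 85.5 + 70.3 + 58.0 + 73.1 + 75.7 + 67.8 + 62.7)/10 = 73.8900
Numerator Σ_{t=1}^{9}(z_t−z̄)(z_{t+1}−z̄) = 362.0769
Denominator Σ(z_t−z̄)² = 826.5090
r_1 = 362.0769 / 826.5090 = 0.438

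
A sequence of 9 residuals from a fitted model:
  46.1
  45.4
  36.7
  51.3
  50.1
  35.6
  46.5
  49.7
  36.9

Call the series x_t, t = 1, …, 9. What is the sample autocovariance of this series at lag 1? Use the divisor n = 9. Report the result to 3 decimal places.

-12.937

Mean x̄ = (46.1 + 45.4 + 36.7 + 51.3 + 50.1 + 35.6 + 46.5 + 49.7 + 36.9)/9 = 44.2556
Σ_{t=1}^{8}(x_t−x̄)(x_{t+1}−x̄) = -116.4309
γ_1 = -116.4309 / 9 = -12.937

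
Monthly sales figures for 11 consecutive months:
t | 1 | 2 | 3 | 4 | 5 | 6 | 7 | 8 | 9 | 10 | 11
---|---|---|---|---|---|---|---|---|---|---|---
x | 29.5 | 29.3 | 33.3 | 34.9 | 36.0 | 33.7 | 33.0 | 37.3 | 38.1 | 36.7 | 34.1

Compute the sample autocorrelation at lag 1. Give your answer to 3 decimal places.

Mean x̄ = (29.5 + 29.3 + 33.3 + 34.9 + 36.0 + 33.7 + 33.0 + 37.3 + 38.1 + 36.7 + 34.1)/11 = 34.1727
Numerator Σ_{t=1}^{10}(x_t−x̄)(x_{t+1}−x̄) = 45.7620
Denominator Σ(x_t−x̄)² = 83.4018
r_1 = 45.7620 / 83.4018 = 0.549

0.549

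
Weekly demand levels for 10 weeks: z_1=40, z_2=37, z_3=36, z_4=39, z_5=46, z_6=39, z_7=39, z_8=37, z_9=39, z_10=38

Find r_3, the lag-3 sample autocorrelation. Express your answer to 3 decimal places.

-0.412

Mean z̄ = (40 + 37 + 36 + 39 + 46 + 39 + 39 + 37 + 39 + 38)/10 = 39.0000
Numerator Σ_{t=1}^{7}(z_t−z̄)(z_{t+3}−z̄) = -28.0000
Denominator Σ(z_t−z̄)² = 68.0000
r_3 = -28.0000 / 68.0000 = -0.412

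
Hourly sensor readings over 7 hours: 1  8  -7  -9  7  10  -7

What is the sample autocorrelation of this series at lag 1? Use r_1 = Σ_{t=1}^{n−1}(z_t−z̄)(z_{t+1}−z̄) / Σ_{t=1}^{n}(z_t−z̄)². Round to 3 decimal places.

Mean z̄ = (1 + 8 − 7 − 9 + 7 + 10 − 7)/7 = 0.4286
Deviations from mean: 0.5714, 7.5714, -7.4286, -9.4286, 6.5714, 9.5714, -7.4286
Numerator Σ_{t=1}^{6}(z_t−z̄)(z_{t+1}−z̄) = -52.0408
Denominator Σ(z_t−z̄)² = 391.7143
r_1 = -52.0408 / 391.7143 = -0.133

-0.133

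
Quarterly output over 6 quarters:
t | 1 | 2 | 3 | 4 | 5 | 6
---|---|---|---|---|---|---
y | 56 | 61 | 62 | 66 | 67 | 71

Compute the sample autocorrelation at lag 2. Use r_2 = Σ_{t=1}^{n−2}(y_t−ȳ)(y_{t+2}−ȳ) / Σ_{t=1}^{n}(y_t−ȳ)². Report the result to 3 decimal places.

Mean ȳ = (56 + 61 + 62 + 66 + 67 + 71)/6 = 63.8333
Deviations from mean: -7.8333, -2.8333, -1.8333, 2.1667, 3.1667, 7.1667
Σ(y_t−ȳ)(y_{t+2}−ȳ) = (14.3611) + (-6.1389) + (-5.8056) + (15.5278) = 17.9444
Denominator Σ(y_t−ȳ)² = 138.8333
r_2 = 17.9444 / 138.8333 = 0.129

0.129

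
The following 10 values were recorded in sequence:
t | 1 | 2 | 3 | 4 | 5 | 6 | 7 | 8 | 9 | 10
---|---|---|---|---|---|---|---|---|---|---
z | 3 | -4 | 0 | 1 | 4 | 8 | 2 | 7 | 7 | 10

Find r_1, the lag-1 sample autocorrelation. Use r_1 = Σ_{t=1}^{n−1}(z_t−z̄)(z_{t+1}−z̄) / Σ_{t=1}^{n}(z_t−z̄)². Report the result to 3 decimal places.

0.389

Mean z̄ = (3 − 4 + 0 + 1 + 4 + 8 + 2 + 7 + 7 + 10)/10 = 3.8000
Numerator Σ_{t=1}^{9}(z_t−z̄)(z_{t+1}−z̄) = 63.5600
Denominator Σ(z_t−z̄)² = 163.6000
r_1 = 63.5600 / 163.6000 = 0.389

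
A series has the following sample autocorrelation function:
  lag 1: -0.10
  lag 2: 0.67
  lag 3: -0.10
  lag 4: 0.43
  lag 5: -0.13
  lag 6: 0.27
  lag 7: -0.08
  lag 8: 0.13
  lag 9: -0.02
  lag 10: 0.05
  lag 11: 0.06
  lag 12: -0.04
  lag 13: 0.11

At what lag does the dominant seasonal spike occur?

2

The largest autocorrelation is r_2 = 0.67, with weaker echoes at lags 4 (0.43) and 6 (0.27); the remaining lags stay at or below 0.13.
The dominant spike at lag 2 indicates a seasonal period of 2.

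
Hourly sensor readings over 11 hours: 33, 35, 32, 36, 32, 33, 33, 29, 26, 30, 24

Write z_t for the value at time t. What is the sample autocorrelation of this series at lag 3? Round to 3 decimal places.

0.183

Mean z̄ = (33 + 35 + 32 + 36 + 32 + 33 + 33 + 29 + 26 + 30 + 24)/11 = 31.1818
Numerator Σ_{t=1}^{8}(z_t−z̄)(z_{t+3}−z̄) = 24.4463
Denominator Σ(z_t−z̄)² = 133.6364
r_3 = 24.4463 / 133.6364 = 0.183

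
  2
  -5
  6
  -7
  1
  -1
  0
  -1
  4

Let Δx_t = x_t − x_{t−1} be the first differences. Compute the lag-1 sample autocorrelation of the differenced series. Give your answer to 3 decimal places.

First differences Δx: -7, 11, -13, 8, -2, 1, -1, 5
Mean of differences = 0.2500
Numerator Σ(Δx_t−Δx̄)(Δx_{t+1}−Δx̄) = -349.0625
Denominator Σ(Δx_t−Δx̄)² = 433.5000
r_1(Δx) = -349.0625 / 433.5000 = -0.805

-0.805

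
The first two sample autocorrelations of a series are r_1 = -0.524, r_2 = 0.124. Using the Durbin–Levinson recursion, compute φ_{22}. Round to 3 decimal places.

φ_{22} = (r_2 − r_1²) / (1 − r_1²)
r_1² = (-0.524)² = 0.274576
Numerator = 0.124 − 0.2746 = -0.1506; denominator = 1 − 0.2746 = 0.7254
φ_{22} = -0.1506 / 0.7254 = -0.208

-0.208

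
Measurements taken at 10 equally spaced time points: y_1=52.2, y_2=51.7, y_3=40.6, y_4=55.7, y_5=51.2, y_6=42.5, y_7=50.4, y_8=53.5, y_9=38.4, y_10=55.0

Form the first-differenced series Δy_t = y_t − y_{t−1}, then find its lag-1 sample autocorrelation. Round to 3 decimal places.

-0.517

First differences Δy: -0.5, -11.1, 15.1, -4.5, -8.7, 7.9, 3.1, -15.1, 16.6
Mean of differences = 0.3111
Numerator Σ(Δy_t−Δȳ)(Δy_{t+1}−Δȳ) = -528.5290
Denominator Σ(Δy_t−Δȳ)² = 1022.1289
r_1(Δy) = -528.5290 / 1022.1289 = -0.517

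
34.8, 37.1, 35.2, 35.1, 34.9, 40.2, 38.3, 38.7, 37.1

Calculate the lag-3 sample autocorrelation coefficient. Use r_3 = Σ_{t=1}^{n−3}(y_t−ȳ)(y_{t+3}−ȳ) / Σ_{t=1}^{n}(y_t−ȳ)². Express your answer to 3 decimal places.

Mean ȳ = (34.8 + 37.1 + 35.2 + 35.1 + 34.9 + 40.2 + 38.3 + 38.7 + 37.1)/9 = 36.8222
Σ(y_t−ȳ)(y_{t+3}−ȳ) = (3.4827) + (-0.5340) + (-5.4795) + (-2.5451) + (-3.6095) + (0.9383) = -7.7470
Denominator Σ(y_t−ȳ)² = 30.6556
r_3 = -7.7470 / 30.6556 = -0.253

-0.253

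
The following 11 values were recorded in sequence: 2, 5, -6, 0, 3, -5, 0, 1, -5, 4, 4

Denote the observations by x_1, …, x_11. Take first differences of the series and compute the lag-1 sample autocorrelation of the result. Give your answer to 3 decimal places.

-0.524

First differences Δx: 3, -11, 6, 3, -8, 5, 1, -6, 9, 0
Mean of differences = 0.2000
Numerator Σ(Δx_t−Δx̄)(Δx_{t+1}−Δx̄) = -199.8400
Denominator Σ(Δx_t−Δx̄)² = 381.6000
r_1(Δx) = -199.8400 / 381.6000 = -0.524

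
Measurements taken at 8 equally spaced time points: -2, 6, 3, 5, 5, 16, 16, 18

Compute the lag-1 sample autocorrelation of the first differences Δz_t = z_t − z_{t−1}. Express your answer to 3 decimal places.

-0.461

First differences Δz: 8, -3, 2, 0, 11, 0, 2
Mean of differences = 2.8571
Numerator Σ(Δz_t−Δz̄)(Δz_{t+1}−Δz̄) = -66.7347
Denominator Σ(Δz_t−Δz̄)² = 144.8571
r_1(Δz) = -66.7347 / 144.8571 = -0.461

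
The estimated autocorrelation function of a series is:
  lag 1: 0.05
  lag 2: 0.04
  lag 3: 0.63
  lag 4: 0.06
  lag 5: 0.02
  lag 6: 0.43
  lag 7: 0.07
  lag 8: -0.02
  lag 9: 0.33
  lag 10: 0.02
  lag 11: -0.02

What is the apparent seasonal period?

The largest autocorrelation is r_3 = 0.63, with weaker echoes at lags 6 (0.43) and 9 (0.33); the remaining lags stay at or below 0.07.
The dominant spike at lag 3 indicates a seasonal period of 3.

3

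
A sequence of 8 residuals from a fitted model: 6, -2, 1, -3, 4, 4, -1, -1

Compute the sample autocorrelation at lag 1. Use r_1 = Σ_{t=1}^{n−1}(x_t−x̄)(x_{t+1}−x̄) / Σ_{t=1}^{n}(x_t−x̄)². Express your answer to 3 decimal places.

-0.263

Mean x̄ = (6 − 2 + 1 − 3 + 4 + 4 − 1 − 1)/8 = 1.0000
Numerator Σ_{t=1}^{7}(x_t−x̄)(x_{t+1}−x̄) = -20.0000
Denominator Σ(x_t−x̄)² = 76.0000
r_1 = -20.0000 / 76.0000 = -0.263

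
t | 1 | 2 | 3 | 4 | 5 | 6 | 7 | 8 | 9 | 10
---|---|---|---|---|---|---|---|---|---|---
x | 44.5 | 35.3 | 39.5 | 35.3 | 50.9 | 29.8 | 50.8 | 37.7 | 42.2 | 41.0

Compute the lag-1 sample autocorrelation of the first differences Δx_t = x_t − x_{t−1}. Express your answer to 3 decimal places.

-0.854

First differences Δx: -9.2, 4.2, -4.2, 15.6, -21.1, 21.0, -13.1, 4.5, -1.2
Mean of differences = -0.3889
Numerator Σ(Δx_t−Δx̄)(Δx_{t+1}−Δx̄) = -1230.9779
Denominator Σ(Δx_t−Δx̄)² = 1441.4289
r_1(Δx) = -1230.9779 / 1441.4289 = -0.854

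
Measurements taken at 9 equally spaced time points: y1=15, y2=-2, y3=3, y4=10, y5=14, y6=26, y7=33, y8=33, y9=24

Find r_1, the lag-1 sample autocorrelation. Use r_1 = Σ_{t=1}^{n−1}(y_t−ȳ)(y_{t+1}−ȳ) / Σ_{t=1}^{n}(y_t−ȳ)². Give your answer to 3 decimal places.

0.721

Mean ȳ = (15 − 2 + 3 + 10 + 14 + 26 + 33 + 33 + 24)/9 = 17.3333
Numerator Σ_{t=1}^{8}(y_t−ȳ)(y_{t+1}−ȳ) = 908.5556
Denominator Σ(y_t−ȳ)² = 1260.0000
r_1 = 908.5556 / 1260.0000 = 0.721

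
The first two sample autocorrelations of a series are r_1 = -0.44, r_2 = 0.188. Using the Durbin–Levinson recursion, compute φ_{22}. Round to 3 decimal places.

-0.007

φ_{22} = (r_2 − r_1²) / (1 − r_1²)
r_1² = (-0.44)² = 0.1936
Numerator = 0.188 − 0.1936 = -0.0056; denominator = 1 − 0.1936 = 0.8064
φ_{22} = -0.0056 / 0.8064 = -0.007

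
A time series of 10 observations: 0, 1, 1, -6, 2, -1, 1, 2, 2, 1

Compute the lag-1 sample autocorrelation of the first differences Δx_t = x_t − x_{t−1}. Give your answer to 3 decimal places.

First differences Δx: 1, 0, -7, 8, -3, 2, 1, 0, -1
Mean of differences = 0.1111
Numerator Σ(Δx_t−Δx̄)(Δx_{t+1}−Δx̄) = -84.1235
Denominator Σ(Δx_t−Δx̄)² = 128.8889
r_1(Δx) = -84.1235 / 128.8889 = -0.653

-0.653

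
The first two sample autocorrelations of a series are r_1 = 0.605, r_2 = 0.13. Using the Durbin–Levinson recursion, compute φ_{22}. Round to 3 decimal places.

φ_{22} = (r_2 − r_1²) / (1 − r_1²)
r_1² = (0.605)² = 0.366025
Numerator = 0.13 − 0.3660 = -0.2360; denominator = 1 − 0.3660 = 0.6340
φ_{22} = -0.2360 / 0.6340 = -0.372

-0.372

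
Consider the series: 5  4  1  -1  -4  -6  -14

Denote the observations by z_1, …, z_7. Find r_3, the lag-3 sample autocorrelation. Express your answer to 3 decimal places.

-0.112

Mean z̄ = (5 + 4 + 1 − 1 − 4 − 6 − 14)/7 = -2.1429
Σ(z_t−z̄)(z_{t+3}−z̄) = (8.1633) + (-11.4082) + (-12.1224) + (-13.5510) = -28.9184
Denominator Σ(z_t−z̄)² = 258.8571
r_3 = -28.9184 / 258.8571 = -0.112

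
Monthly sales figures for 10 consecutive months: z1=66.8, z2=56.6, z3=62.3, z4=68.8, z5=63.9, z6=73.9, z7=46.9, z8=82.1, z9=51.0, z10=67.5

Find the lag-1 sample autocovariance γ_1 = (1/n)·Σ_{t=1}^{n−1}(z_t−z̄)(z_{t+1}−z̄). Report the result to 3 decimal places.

Mean z̄ = (66.8 + 56.6 + 62.3 + 68.8 + 63.9 + 73.9 + 46.9 + 82.1 + 51.0 + 67.5)/10 = 63.9800
Σ_{t=1}^{9}(z_t−z̄)(z_{t+1}−z̄) = -777.5004
γ_1 = -777.5004 / 10 = -77.750

-77.750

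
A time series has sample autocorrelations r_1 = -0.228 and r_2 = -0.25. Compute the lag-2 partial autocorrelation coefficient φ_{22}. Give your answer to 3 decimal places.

φ_{22} = (r_2 − r_1²) / (1 − r_1²)
r_1² = (-0.228)² = 0.051984
Numerator = -0.25 − 0.0520 = -0.3020; denominator = 1 − 0.0520 = 0.9480
φ_{22} = -0.3020 / 0.9480 = -0.319

-0.319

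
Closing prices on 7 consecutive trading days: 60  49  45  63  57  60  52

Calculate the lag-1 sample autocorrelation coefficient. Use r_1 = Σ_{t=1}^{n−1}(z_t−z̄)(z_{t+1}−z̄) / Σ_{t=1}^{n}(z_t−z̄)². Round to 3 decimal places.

Mean z̄ = (60 + 49 + 45 + 63 + 57 + 60 + 52)/7 = 55.1429
Deviations from mean: 4.8571, -6.1429, -10.1429, 7.8571, 1.8571, 4.8571, -3.1429
Σ(z_t−z̄)(z_{t+1}−z̄) = (-29.8367) + (62.3061) + (-79.6939) + (14.5918) + (9.0204) + (-15.2653) = -38.8776
Denominator Σ(z_t−z̄)² = 262.8571
r_1 = -38.8776 / 262.8571 = -0.148

-0.148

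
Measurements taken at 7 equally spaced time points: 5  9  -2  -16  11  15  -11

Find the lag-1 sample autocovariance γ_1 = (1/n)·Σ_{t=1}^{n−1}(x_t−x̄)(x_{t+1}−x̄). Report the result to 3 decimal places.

-20.883

Mean x̄ = (5 + 9 − 2 − 16 + 11 + 15 − 11)/7 = 1.5714
Σ_{t=1}^{6}(x_t−x̄)(x_{t+1}−x̄) = -146.1837
γ_1 = -146.1837 / 7 = -20.883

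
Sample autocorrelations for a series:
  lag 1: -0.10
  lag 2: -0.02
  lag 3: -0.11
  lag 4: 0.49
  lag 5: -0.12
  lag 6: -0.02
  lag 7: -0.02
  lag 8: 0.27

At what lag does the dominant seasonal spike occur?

The largest autocorrelation is r_4 = 0.49, with a weaker echo at lag 8 (0.27); the remaining lags stay at or below -0.02.
The dominant spike at lag 4 indicates a seasonal period of 4.

4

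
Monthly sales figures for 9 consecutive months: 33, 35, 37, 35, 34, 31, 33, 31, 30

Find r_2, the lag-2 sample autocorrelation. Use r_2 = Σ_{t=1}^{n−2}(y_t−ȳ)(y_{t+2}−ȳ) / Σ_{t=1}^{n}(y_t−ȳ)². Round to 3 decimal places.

0.163

Mean ȳ = (33 + 35 + 37 + 35 + 34 + 31 + 33 + 31 + 30)/9 = 33.2222
Σ(y_t−ȳ)(y_{t+2}−ȳ) = (-0.8395) + (3.1605) + (2.9383) + (-3.9506) + (-0.1728) + (4.9383) + (0.7160) = 6.7901
Denominator Σ(y_t−ȳ)² = 41.5556
r_2 = 6.7901 / 41.5556 = 0.163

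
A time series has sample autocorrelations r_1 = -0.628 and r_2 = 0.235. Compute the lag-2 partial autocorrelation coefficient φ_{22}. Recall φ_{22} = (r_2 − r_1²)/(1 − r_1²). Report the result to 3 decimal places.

φ_{22} = (r_2 − r_1²) / (1 − r_1²)
r_1² = (-0.628)² = 0.394384
Numerator = 0.235 − 0.3944 = -0.1594; denominator = 1 − 0.3944 = 0.6056
φ_{22} = -0.1594 / 0.6056 = -0.263

-0.263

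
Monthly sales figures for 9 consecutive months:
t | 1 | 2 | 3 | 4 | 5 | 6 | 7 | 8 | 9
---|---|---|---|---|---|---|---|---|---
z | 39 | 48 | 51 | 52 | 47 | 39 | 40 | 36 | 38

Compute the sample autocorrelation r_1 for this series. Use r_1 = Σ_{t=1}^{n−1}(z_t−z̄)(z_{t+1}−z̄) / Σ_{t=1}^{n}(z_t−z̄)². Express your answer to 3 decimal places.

0.586

Mean z̄ = (39 + 48 + 51 + 52 + 47 + 39 + 40 + 36 + 38)/9 = 43.3333
Numerator Σ_{t=1}^{8}(z_t−z̄)(z_{t+1}−z̄) = 175.8889
Denominator Σ(z_t−z̄)² = 300.0000
r_1 = 175.8889 / 300.0000 = 0.586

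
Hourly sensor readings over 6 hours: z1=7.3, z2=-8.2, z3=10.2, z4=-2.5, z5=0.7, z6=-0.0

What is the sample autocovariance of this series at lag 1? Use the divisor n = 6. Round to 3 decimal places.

-28.760

Mean z̄ = (7.3 − 8.2 + 10.2 − 2.5 + 0.7 − 0.0)/6 = 1.2500
Σ_{t=1}^{5}(z_t−z̄)(z_{t+1}−z̄) = -172.5625
γ_1 = -172.5625 / 6 = -28.760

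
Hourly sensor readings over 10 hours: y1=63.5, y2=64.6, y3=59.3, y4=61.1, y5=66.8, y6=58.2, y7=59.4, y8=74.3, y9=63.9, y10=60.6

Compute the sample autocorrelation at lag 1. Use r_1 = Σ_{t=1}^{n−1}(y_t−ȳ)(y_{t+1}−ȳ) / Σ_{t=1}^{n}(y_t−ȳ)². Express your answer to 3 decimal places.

-0.194

Mean ȳ = (63.5 + 64.6 + 59.3 + 61.1 + 66.8 + 58.2 + 59.4 + 74.3 + 63.9 + 60.6)/10 = 63.1700
Numerator Σ_{t=1}^{9}(y_t−ȳ)(y_{t+1}−ȳ) = -39.5809
Denominator Σ(y_t−ȳ)² = 204.5210
r_1 = -39.5809 / 204.5210 = -0.194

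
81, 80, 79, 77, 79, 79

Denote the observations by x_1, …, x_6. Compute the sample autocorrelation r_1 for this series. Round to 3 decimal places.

0.242

Mean x̄ = (81 + 80 + 79 + 77 + 79 + 79)/6 = 79.1667
Deviations from mean: 1.8333, 0.8333, -0.1667, -2.1667, -0.1667, -0.1667
Numerator Σ_{t=1}^{5}(x_t−x̄)(x_{t+1}−x̄) = 2.1389
Denominator Σ(x_t−x̄)² = 8.8333
r_1 = 2.1389 / 8.8333 = 0.242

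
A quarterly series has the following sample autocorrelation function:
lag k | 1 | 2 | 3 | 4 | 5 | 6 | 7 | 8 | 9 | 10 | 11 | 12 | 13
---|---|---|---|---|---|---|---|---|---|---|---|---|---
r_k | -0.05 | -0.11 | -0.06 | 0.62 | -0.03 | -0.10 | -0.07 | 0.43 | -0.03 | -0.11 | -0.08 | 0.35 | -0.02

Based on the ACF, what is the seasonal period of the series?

The largest autocorrelation is r_4 = 0.62, with weaker echoes at lags 8 (0.43) and 12 (0.35); the remaining lags stay at or below -0.02.
The dominant spike at lag 4 indicates a seasonal period of 4.

4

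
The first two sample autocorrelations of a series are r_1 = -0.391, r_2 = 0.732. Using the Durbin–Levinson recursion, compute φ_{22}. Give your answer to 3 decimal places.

0.684

φ_{22} = (r_2 − r_1²) / (1 − r_1²)
r_1² = (-0.391)² = 0.152881
Numerator = 0.732 − 0.1529 = 0.5791; denominator = 1 − 0.1529 = 0.8471
φ_{22} = 0.5791 / 0.8471 = 0.684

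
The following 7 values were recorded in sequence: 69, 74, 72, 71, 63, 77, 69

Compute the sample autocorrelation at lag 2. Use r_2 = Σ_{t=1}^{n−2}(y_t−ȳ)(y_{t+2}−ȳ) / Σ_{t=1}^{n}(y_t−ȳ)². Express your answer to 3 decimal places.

0.033

Mean ȳ = (69 + 74 + 72 + 71 + 63 + 77 + 69)/7 = 70.7143
Deviations from mean: -1.7143, 3.2857, 1.2857, 0.2857, -7.7143, 6.2857, -1.7143
Σ(y_t−ȳ)(y_{t+2}−ȳ) = (-2.2041) + (0.9388) + (-9.9184) + (1.7959) + (13.2245) = 3.8367
Denominator Σ(y_t−ȳ)² = 117.4286
r_2 = 3.8367 / 117.4286 = 0.033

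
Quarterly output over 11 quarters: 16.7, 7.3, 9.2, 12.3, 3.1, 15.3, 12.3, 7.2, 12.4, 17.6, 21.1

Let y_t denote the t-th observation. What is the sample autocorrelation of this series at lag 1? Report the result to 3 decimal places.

0.041

Mean ȳ = (16.7 + 7.3 + 9.2 + 12.3 + 3.1 + 15.3 + 12.3 + 7.2 + 12.4 + 17.6 + 21.1)/11 = 12.2273
Numerator Σ_{t=1}^{10}(y_t−ȳ)(y_{t+1}−ȳ) = 11.5365
Denominator Σ(y_t−ȳ)² = 279.1018
r_1 = 11.5365 / 279.1018 = 0.041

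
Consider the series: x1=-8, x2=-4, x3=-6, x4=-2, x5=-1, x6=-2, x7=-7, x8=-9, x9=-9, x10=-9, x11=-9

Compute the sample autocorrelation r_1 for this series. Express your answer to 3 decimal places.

0.608

Mean x̄ = (-8 − 4 − 6 − 2 − 1 − 2 − 7 − 9 − 9 − 9 − 9)/11 = -6.0000
Numerator Σ_{t=1}^{10}(x_t−x̄)(x_{t+1}−x̄) = 62.0000
Denominator Σ(x_t−x̄)² = 102.0000
r_1 = 62.0000 / 102.0000 = 0.608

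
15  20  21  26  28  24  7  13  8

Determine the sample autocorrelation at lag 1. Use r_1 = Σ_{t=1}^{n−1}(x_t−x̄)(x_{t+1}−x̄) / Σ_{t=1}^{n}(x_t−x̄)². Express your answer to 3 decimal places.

0.434

Mean x̄ = (15 + 20 + 21 + 26 + 28 + 24 + 7 + 13 + 8)/9 = 18.0000
Numerator Σ_{t=1}^{8}(x_t−x̄)(x_{t+1}−x̄) = 203.0000
Denominator Σ(x_t−x̄)² = 468.0000
r_1 = 203.0000 / 468.0000 = 0.434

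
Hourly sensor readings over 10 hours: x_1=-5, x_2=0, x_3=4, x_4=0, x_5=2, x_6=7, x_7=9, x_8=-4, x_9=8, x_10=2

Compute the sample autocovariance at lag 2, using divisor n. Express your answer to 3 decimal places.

-0.998

Mean x̄ = (-5 + 0 + 4 + 0 + 2 + 7 + 9 − 4 + 8 + 2)/10 = 2.3000
Σ_{t=1}^{8}(x_t−x̄)(x_{t+2}−x̄) = -9.9800
γ_2 = -9.9800 / 10 = -0.998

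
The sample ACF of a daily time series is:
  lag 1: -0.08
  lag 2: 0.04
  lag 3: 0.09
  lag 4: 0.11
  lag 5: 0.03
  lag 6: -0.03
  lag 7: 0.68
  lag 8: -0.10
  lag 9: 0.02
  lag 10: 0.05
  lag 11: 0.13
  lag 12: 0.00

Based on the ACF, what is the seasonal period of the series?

The largest autocorrelation is r_7 = 0.68; the remaining lags stay at or below 0.13.
The dominant spike at lag 7 indicates a seasonal period of 7.

7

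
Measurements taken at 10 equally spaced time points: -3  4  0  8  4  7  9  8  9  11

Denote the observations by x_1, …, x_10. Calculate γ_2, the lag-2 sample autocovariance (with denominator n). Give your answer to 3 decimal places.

Mean x̄ = (-3 + 4 + 0 + 8 + 4 + 7 + 9 + 8 + 9 + 11)/10 = 5.7000
Σ_{t=1}^{8}(x_t−x̄)(x_{t+2}−x̄) = 78.8200
γ_2 = 78.8200 / 10 = 7.882

7.882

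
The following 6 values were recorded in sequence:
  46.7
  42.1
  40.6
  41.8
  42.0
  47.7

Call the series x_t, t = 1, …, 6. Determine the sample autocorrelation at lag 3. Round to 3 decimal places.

Mean x̄ = (46.7 + 42.1 + 40.6 + 41.8 + 42.0 + 47.7)/6 = 43.4833
Numerator Σ_{t=1}^{3}(x_t−x̄)(x_{t+3}−x̄) = -15.5208
Denominator Σ(x_t−x̄)² = 43.3883
r_3 = -15.5208 / 43.3883 = -0.358

-0.358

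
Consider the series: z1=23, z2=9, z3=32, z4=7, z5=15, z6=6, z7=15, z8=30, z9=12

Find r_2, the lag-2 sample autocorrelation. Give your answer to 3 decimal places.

Mean z̄ = (23 + 9 + 32 + 7 + 15 + 6 + 15 + 30 + 12)/9 = 16.5556
Σ(z_t−z̄)(z_{t+2}−z̄) = (99.5309) + (72.1975) + (-24.0247) + (100.8642) + (2.4198) + (-141.9136) + (7.0864) = 116.1605
Denominator Σ(z_t−z̄)² = 746.2222
r_2 = 116.1605 / 746.2222 = 0.156

0.156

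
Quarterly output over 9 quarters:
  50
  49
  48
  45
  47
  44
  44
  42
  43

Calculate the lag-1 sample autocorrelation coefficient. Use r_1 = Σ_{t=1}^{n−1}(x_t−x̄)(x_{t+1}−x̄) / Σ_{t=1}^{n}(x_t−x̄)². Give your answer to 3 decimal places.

Mean x̄ = (50 + 49 + 48 + 45 + 47 + 44 + 44 + 42 + 43)/9 = 45.7778
Numerator Σ_{t=1}^{8}(x_t−x̄)(x_{t+1}−x̄) = 36.2840
Denominator Σ(x_t−x̄)² = 63.5556
r_1 = 36.2840 / 63.5556 = 0.571

0.571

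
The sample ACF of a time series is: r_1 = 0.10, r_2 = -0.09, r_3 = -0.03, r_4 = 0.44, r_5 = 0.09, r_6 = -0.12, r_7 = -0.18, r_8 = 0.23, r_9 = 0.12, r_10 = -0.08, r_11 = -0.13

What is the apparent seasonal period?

4

The largest autocorrelation is r_4 = 0.44, with a weaker echo at lag 8 (0.23); the remaining lags stay at or below 0.12.
The dominant spike at lag 4 indicates a seasonal period of 4.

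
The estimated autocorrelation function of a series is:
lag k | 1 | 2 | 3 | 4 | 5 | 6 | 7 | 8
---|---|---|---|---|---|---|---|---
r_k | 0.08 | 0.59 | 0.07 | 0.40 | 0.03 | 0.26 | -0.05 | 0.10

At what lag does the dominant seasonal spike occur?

The largest autocorrelation is r_2 = 0.59, with weaker echoes at lags 4 (0.40) and 6 (0.26); the remaining lags stay at or below 0.10.
The dominant spike at lag 2 indicates a seasonal period of 2.

2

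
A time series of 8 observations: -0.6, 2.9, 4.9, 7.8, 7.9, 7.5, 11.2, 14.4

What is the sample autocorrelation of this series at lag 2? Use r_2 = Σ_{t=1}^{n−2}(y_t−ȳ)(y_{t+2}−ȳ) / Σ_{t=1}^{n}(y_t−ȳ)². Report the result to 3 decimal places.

0.122

Mean ȳ = (-0.6 + 2.9 + 4.9 + 7.8 + 7.9 + 7.5 + 11.2 + 14.4)/8 = 7.0000
Σ(y_t−ȳ)(y_{t+2}−ȳ) = (15.9600) + (-3.2800) + (-1.8900) + (0.4000) + (3.7800) + (3.7000) = 18.6700
Denominator Σ(y_t−ȳ)² = 153.0800
r_2 = 18.6700 / 153.0800 = 0.122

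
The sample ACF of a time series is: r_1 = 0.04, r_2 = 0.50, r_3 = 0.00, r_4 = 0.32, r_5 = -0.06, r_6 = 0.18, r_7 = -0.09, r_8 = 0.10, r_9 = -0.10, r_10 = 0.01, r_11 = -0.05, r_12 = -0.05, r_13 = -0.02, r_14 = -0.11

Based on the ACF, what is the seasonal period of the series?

2

The largest autocorrelation is r_2 = 0.50, with weaker echoes at lags 4 (0.32) and 6 (0.18); the remaining lags stay at or below 0.10.
The dominant spike at lag 2 indicates a seasonal period of 2.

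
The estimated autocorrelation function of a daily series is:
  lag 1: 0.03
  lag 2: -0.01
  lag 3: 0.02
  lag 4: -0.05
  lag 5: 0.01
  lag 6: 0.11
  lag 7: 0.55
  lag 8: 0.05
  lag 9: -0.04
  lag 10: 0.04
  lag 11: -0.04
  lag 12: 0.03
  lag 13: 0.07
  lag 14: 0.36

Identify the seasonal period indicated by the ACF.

7

The largest autocorrelation is r_7 = 0.55, with a weaker echo at lag 14 (0.36); the remaining lags stay at or below 0.11.
The dominant spike at lag 7 indicates a seasonal period of 7.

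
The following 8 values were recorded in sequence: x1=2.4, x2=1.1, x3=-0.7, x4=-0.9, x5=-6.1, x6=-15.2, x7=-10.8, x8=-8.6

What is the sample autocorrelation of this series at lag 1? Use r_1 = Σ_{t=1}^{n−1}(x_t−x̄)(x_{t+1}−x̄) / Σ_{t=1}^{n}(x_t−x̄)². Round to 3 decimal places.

Mean x̄ = (2.4 + 1.1 − 0.7 − 0.9 − 6.1 − 15.2 − 10.8 − 8.6)/8 = -4.8500
Deviations from mean: 7.2500, 5.9500, 4.1500, 3.9500, -1.2500, -10.3500, -5.9500, -3.7500
Σ(x_t−x̄)(x_{t+1}−x̄) = (43.1375) + (24.6925) + (16.3925) + (-4.9375) + (12.9375) + (61.5825) + (22.3125) = 176.1175
Denominator Σ(x_t−x̄)² = 278.9400
r_1 = 176.1175 / 278.9400 = 0.631

0.631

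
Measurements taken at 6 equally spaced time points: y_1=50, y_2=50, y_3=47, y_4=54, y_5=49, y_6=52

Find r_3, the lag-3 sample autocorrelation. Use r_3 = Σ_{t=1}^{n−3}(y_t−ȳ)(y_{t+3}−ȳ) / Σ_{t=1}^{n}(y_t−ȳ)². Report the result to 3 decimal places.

Mean ȳ = (50 + 50 + 47 + 54 + 49 + 52)/6 = 50.3333
Numerator Σ_{t=1}^{3}(y_t−ȳ)(y_{t+3}−ȳ) = -6.3333
Denominator Σ(y_t−ȳ)² = 29.3333
r_3 = -6.3333 / 29.3333 = -0.216

-0.216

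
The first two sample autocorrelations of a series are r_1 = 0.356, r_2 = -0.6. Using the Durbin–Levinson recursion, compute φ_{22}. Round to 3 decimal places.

-0.832

φ_{22} = (r_2 − r_1²) / (1 − r_1²)
r_1² = (0.356)² = 0.126736
Numerator = -0.6 − 0.1267 = -0.7267; denominator = 1 − 0.1267 = 0.8733
φ_{22} = -0.7267 / 0.8733 = -0.832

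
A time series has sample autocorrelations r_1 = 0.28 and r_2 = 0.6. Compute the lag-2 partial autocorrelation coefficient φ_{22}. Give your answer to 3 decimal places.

φ_{22} = (r_2 − r_1²) / (1 − r_1²)
r_1² = (0.28)² = 0.0784
Numerator = 0.6 − 0.0784 = 0.5216; denominator = 1 − 0.0784 = 0.9216
φ_{22} = 0.5216 / 0.9216 = 0.566

0.566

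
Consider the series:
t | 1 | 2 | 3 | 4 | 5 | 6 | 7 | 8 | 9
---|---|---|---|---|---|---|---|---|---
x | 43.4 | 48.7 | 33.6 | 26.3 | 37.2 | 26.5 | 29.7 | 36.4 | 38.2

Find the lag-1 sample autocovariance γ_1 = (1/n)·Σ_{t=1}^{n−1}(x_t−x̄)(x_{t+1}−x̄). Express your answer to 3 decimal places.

12.856

Mean x̄ = (43.4 + 48.7 + 33.6 + 26.3 + 37.2 + 26.5 + 29.7 + 36.4 + 38.2)/9 = 35.5556
Σ_{t=1}^{8}(x_t−x̄)(x_{t+1}−x̄) = 115.7080
γ_1 = 115.7080 / 9 = 12.856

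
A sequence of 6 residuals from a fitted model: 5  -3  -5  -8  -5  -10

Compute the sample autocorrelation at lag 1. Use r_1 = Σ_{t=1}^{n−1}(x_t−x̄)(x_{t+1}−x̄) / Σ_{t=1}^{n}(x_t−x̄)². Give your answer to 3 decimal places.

Mean x̄ = (5 − 3 − 5 − 8 − 5 − 10)/6 = -4.3333
Deviations from mean: 9.3333, 1.3333, -0.6667, -3.6667, -0.6667, -5.6667
Numerator Σ_{t=1}^{5}(x_t−x̄)(x_{t+1}−x̄) = 20.2222
Denominator Σ(x_t−x̄)² = 135.3333
r_1 = 20.2222 / 135.3333 = 0.149

0.149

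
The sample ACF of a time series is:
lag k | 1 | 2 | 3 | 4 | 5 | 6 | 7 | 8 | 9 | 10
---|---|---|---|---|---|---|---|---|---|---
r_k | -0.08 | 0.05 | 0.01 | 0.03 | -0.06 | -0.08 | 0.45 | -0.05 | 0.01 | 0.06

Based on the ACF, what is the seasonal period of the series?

7

The largest autocorrelation is r_7 = 0.45; the remaining lags stay at or below 0.06.
The dominant spike at lag 7 indicates a seasonal period of 7.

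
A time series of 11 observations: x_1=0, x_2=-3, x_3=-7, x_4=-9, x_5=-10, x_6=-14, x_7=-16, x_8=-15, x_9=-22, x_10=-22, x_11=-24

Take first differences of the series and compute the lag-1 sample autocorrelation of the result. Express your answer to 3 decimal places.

First differences Δx: -3, -4, -2, -1, -4, -2, 1, -7, 0, -2
Mean of differences = -2.4000
Numerator Σ(Δx_t−Δx̄)(Δx_{t+1}−Δx̄) = -26.3600
Denominator Σ(Δx_t−Δx̄)² = 46.4000
r_1(Δx) = -26.3600 / 46.4000 = -0.568

-0.568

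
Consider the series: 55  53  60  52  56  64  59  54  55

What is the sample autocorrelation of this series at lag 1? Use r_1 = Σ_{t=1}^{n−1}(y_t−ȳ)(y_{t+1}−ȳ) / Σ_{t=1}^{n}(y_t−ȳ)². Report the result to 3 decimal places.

-0.067

Mean ȳ = (55 + 53 + 60 + 52 + 56 + 64 + 59 + 54 + 55)/9 = 56.4444
Numerator Σ_{t=1}^{8}(y_t−ȳ)(y_{t+1}−ȳ) = -7.8642
Denominator Σ(y_t−ȳ)² = 118.2222
r_1 = -7.8642 / 118.2222 = -0.067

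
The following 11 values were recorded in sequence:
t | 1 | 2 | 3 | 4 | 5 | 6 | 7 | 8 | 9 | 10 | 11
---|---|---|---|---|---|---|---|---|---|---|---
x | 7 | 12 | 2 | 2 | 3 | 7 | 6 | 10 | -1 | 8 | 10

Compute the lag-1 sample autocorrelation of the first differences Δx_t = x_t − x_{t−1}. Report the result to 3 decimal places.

First differences Δx: 5, -10, 0, 1, 4, -1, 4, -11, 9, 2
Mean of differences = 0.3000
Numerator Σ(Δx_t−Δx̄)(Δx_{t+1}−Δx̄) = -177.8900
Denominator Σ(Δx_t−Δx̄)² = 364.1000
r_1(Δx) = -177.8900 / 364.1000 = -0.489

-0.489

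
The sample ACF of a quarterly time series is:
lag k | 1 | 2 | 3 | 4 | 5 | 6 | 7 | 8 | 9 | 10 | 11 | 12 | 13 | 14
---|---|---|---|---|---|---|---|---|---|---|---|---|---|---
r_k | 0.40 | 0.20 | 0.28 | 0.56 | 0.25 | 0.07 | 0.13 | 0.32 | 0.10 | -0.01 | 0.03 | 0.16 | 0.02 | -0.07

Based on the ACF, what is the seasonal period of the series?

4

The largest autocorrelation is r_4 = 0.56; the remaining lags stay at or below 0.40. The elevated value at lag 1 (0.40), dropping to 0.20 at lag 2, reflects decaying short-term dependence rather than seasonality.
The dominant spike at lag 4 indicates a seasonal period of 4.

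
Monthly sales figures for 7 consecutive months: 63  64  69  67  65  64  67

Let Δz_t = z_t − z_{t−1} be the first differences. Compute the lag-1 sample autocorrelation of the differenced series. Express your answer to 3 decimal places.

First differences Δz: 1, 5, -2, -2, -1, 3
Mean of differences = 0.6667
Numerator Σ(Δz_t−Δz̄)(Δz_{t+1}−Δz̄) = -2.4444
Denominator Σ(Δz_t−Δz̄)² = 41.3333
r_1(Δz) = -2.4444 / 41.3333 = -0.059

-0.059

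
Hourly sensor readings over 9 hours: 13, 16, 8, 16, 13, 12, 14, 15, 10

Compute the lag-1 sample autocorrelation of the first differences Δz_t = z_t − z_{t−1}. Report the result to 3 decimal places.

First differences Δz: 3, -8, 8, -3, -1, 2, 1, -5
Mean of differences = -0.3750
Numerator Σ(Δz_t−Δz̄)(Δz_{t+1}−Δz̄) = -114.5156
Denominator Σ(Δz_t−Δz̄)² = 175.8750
r_1(Δz) = -114.5156 / 175.8750 = -0.651

-0.651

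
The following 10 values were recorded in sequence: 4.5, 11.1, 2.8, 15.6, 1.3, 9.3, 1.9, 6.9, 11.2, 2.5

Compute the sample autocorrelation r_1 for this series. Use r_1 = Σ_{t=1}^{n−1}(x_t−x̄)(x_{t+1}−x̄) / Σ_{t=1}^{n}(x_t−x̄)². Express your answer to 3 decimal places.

-0.720

Mean x̄ = (4.5 + 11.1 + 2.8 + 15.6 + 1.3 + 9.3 + 1.9 + 6.9 + 11.2 + 2.5)/10 = 6.7100
Numerator Σ_{t=1}^{9}(x_t−x̄)(x_{t+1}−x̄) = -155.1551
Denominator Σ(x_t−x̄)² = 215.5090
r_1 = -155.1551 / 215.5090 = -0.720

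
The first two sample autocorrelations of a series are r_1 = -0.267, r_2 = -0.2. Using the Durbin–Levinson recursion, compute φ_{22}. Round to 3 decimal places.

-0.292

φ_{22} = (r_2 − r_1²) / (1 − r_1²)
r_1² = (-0.267)² = 0.071289
Numerator = -0.2 − 0.0713 = -0.2713; denominator = 1 − 0.0713 = 0.9287
φ_{22} = -0.2713 / 0.9287 = -0.292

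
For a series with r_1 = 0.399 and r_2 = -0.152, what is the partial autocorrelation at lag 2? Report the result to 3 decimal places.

-0.370

φ_{22} = (r_2 − r_1²) / (1 − r_1²)
r_1² = (0.399)² = 0.159201
Numerator = -0.152 − 0.1592 = -0.3112; denominator = 1 − 0.1592 = 0.8408
φ_{22} = -0.3112 / 0.8408 = -0.370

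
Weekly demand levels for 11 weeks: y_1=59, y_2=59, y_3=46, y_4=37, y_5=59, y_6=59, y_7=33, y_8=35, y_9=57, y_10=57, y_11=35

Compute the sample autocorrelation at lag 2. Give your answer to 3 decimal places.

Mean ȳ = (59 + 59 + 46 + 37 + 59 + 59 + 33 + 35 + 57 + 57 + 35)/11 = 48.7273
Numerator Σ_{t=1}^{9}(y_t−ȳ)(y_{t+2}−ȳ) = -956.7851
Denominator Σ(y_t−ȳ)² = 1328.1818
r_2 = -956.7851 / 1328.1818 = -0.720

-0.720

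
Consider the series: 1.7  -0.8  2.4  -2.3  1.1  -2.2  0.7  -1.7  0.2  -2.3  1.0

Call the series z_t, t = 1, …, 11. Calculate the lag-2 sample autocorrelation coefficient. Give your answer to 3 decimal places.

0.734

Mean z̄ = (1.7 − 0.8 + 2.4 − 2.3 + 1.1 − 2.2 + 0.7 − 1.7 + 0.2 − 2.3 + 1.0)/11 = -0.2000
Numerator Σ_{t=1}^{9}(z_t−z̄)(z_{t+2}−z̄) = 21.9400
Denominator Σ(z_t−z̄)² = 29.9000
r_2 = 21.9400 / 29.9000 = 0.734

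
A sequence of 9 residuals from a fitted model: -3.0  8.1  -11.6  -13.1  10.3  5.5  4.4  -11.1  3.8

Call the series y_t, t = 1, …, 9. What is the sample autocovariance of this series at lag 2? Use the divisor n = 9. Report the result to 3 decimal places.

-29.590

Mean ȳ = (-3.0 + 8.1 − 11.6 − 13.1 + 10.3 + 5.5 + 4.4 − 11.1 + 3.8)/9 = -0.7444
Σ_{t=1}^{7}(y_t−ȳ)(y_{t+2}−ȳ) = -266.3084
γ_2 = -266.3084 / 9 = -29.590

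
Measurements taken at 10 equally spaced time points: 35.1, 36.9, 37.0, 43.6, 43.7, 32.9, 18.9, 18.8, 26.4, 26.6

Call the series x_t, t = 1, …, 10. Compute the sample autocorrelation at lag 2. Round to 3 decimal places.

0.164

Mean x̄ = (35.1 + 36.9 + 37.0 + 43.6 + 43.7 + 32.9 + 18.9 + 18.8 + 26.4 + 26.6)/10 = 31.9900
Numerator Σ_{t=1}^{8}(x_t−x̄)(x_{t+2}−x̄) = 120.7988
Denominator Σ(x_t−x̄)² = 737.2490
r_2 = 120.7988 / 737.2490 = 0.164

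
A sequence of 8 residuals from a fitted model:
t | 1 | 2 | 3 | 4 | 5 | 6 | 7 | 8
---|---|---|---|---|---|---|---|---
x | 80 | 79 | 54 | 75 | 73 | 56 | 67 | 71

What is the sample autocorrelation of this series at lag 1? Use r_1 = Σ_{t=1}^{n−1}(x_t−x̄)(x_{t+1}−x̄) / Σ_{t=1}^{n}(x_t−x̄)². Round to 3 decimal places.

-0.196

Mean x̄ = (80 + 79 + 54 + 75 + 73 + 56 + 67 + 71)/8 = 69.3750
Deviations from mean: 10.6250, 9.6250, -15.3750, 5.6250, 3.6250, -13.3750, -2.3750, 1.6250
Numerator Σ_{t=1}^{7}(x_t−x̄)(x_{t+1}−x̄) = -132.3906
Denominator Σ(x_t−x̄)² = 673.8750
r_1 = -132.3906 / 673.8750 = -0.196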